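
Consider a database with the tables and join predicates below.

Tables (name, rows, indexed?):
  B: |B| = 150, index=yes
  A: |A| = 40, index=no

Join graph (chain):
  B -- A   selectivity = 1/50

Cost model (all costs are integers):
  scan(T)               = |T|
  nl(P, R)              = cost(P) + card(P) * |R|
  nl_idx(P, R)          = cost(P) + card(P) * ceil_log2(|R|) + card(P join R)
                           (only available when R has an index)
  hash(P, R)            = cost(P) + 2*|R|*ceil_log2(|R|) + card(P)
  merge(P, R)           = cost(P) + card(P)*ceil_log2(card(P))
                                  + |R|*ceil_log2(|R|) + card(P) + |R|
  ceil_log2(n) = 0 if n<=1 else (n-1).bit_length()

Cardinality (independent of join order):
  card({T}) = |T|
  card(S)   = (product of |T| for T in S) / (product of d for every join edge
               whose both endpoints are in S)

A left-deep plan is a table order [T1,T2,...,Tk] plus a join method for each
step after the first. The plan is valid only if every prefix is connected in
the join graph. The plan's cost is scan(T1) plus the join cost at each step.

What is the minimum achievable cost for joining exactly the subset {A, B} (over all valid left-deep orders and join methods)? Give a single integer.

Selinger DP over subsets of {A,B}:
  {B}: scan cost=150, card=150
  {A}: scan cost=40, card=40
  {AB}: card=120; try (B,nl_idx)→480, (A,hash)→780, (B,merge)→1670, (A,merge)→1780, (B,hash)→2480, (B,nl)→6040 …(+1); best=480 via (B,nl_idx)

480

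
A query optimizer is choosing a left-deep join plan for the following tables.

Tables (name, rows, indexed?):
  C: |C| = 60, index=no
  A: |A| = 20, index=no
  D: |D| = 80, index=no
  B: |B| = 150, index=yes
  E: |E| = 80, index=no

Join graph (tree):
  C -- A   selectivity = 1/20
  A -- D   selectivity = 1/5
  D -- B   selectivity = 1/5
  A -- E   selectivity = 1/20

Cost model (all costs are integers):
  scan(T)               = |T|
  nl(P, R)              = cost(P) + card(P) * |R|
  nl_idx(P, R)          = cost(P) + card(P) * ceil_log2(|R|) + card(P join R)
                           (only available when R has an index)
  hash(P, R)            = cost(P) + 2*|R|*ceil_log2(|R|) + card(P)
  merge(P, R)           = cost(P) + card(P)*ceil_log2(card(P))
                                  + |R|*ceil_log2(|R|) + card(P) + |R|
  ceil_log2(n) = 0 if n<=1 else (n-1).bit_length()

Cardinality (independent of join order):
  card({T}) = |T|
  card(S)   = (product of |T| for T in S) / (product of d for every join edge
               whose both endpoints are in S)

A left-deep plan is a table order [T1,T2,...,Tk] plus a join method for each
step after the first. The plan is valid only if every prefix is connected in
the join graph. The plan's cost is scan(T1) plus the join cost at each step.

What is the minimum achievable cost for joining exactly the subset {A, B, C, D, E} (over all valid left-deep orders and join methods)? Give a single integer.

Selinger DP over subsets of {A,B,C,D,E}:
  {C}: scan cost=60, card=60
  {A}: scan cost=20, card=20
  {D}: scan cost=80, card=80
  {B}: scan cost=150, card=150
  {E}: scan cost=80, card=80
  {AC}: card=60; try (A,hash)→320, (C,merge)→560, (A,merge)→600, (C,hash)→760, (C,nl)→1220, (A,nl)→1260; best=320 via (A,hash)
  {AD}: card=320; try (A,hash)→360, (D,merge)→780, (A,merge)→840, (D,hash)→1160, (D,nl)→1620, (A,nl)→1680; best=360 via (A,hash)
  {AE}: card=80; try (A,hash)→360, (E,merge)→780, (A,merge)→840, (E,hash)→1160, (E,nl)→1620, (A,nl)→1680; best=360 via (A,hash)
  {BD}: card=2400; try (D,hash)→1420, (B,merge)→2070, (D,merge)→2140, (B,hash)→2560, (B,nl_idx)→3120, (B,nl)→12080 …(+1); best=1420 via (D,hash)
  {ACD}: card=960; try (D,merge)→1380, (C,hash)→1400, (D,hash)→1500, (C,merge)→3980, (D,nl)→5120, (C,nl)→19560; best=1380 via (D,merge)
  {ACE}: card=240; try (C,hash)→1160, (E,merge)→1380, (C,merge)→1420, (E,hash)→1500, (E,nl)→5120, (C,nl)→5160; best=1160 via (C,hash)
  {ABD}: card=9600; try (B,hash)→3080, (A,hash)→4020, (B,merge)→4910, (B,nl_idx)→12520, (A,merge)→32740, (B,nl)→48360 …(+1); best=3080 via (B,hash)
  {ADE}: card=1280; try (D,hash)→1560, (D,merge)→1640, (E,hash)→1800, (E,merge)→4200, (D,nl)→6760, (E,nl)→25960; best=1560 via (D,hash)
  {ABCD}: card=28800; try (B,hash)→4740, (B,merge)→13290, (C,hash)→13400, (B,nl_idx)→37860, (B,nl)→145380, (C,merge)→147500 …(+1); best=4740 via (B,hash)
  {ACDE}: card=3840; try (D,hash)→2520, (E,hash)→3460, (C,hash)→3560, (D,merge)→3960, (E,merge)→12580, (C,merge)→17340 …(+3); best=2520 via (D,hash)
  {ABDE}: card=38400; try (B,hash)→5240, (E,hash)→13800, (B,merge)→18270, (B,nl_idx)→50200, (E,merge)→147720, (B,nl)→193560 …(+1); best=5240 via (B,hash)
  {ABCDE}: card=115200; try (B,hash)→8760, (E,hash)→34660, (C,hash)→44360, (B,merge)→53790, (B,nl_idx)→148440, (E,merge)→466180 …(+4); best=8760 via (B,hash)

8760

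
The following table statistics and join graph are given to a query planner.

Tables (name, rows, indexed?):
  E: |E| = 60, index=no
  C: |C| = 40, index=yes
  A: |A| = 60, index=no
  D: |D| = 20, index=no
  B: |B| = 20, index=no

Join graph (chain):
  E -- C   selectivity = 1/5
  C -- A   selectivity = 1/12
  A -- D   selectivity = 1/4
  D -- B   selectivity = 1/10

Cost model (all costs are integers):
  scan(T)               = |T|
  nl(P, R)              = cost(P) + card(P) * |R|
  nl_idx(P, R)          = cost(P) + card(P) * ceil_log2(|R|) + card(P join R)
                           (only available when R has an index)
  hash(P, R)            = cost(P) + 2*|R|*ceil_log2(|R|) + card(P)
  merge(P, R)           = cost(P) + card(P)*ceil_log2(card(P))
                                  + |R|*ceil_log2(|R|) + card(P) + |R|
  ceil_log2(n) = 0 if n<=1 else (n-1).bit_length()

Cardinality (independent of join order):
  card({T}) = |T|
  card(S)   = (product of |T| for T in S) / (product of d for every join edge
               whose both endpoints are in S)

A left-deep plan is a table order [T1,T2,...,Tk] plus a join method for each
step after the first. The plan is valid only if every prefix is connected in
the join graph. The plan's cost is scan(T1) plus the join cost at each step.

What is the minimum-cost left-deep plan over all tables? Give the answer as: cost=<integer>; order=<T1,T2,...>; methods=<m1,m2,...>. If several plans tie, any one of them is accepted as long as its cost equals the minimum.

cost=4620; order=A,D,B,C,E; methods=hash,hash,hash,hash

Selinger DP (subsets sized 1..n):
  {E}: scan cost=60, card=60
  {C}: scan cost=40, card=40
  {A}: scan cost=60, card=60
  {D}: scan cost=20, card=20
  {B}: scan cost=20, card=20
  {CE}: card=480; try (C,hash)→600, (E,merge)→740, (C,merge)→760, (E,hash)→800, (C,nl_idx)→900, (E,nl)→2440 …(+1); best=600 via (C,hash)
  {AC}: card=200; try (C,hash)→600, (C,nl_idx)→620, (A,merge)→740, (C,merge)→760, (A,hash)→800, (A,nl)→2440 …(+1); best=600 via (C,hash)
  {AD}: card=300; try (D,hash)→320, (A,merge)→560, (D,merge)→600, (A,hash)→760, (A,nl)→1220, (D,nl)→1260; best=320 via (D,hash)
  {BD}: card=40; try (D,hash)→240, (B,hash)→240, (D,merge)→260, (B,merge)→260, (D,nl)→420, (B,nl)→420; best=240 via (D,hash)
  {ACE}: card=2400; try (E,hash)→1520, (A,hash)→1800, (E,merge)→2820, (A,merge)→5820, (E,nl)→12600, (A,nl)→29400; best=1520 via (E,hash)
  {ACD}: card=1000; try (D,hash)→1000, (C,hash)→1100, (D,merge)→2520, (C,nl_idx)→3120, (C,merge)→3600, (D,nl)→4600 …(+1); best=1000 via (D,hash)
  {ABD}: card=600; try (B,hash)→820, (A,merge)→940, (A,hash)→1000, (A,nl)→2640, (B,merge)→3440, (B,nl)→6320; best=820 via (B,hash)
  {ACDE}: card=12000; try (E,hash)→2720, (D,hash)→4120, (E,merge)→12420, (D,merge)→32840, (D,nl)→49520, (E,nl)→61000; best=2720 via (E,hash)
  {ABCD}: card=2000; try (C,hash)→1900, (B,hash)→2200, (C,nl_idx)→6420, (C,merge)→7700, (B,merge)→12120, (B,nl)→21000 …(+1); best=1900 via (C,hash)
  {ABCDE}: card=24000; try (E,hash)→4620, (B,hash)→14920, (E,merge)→26320, (E,nl)→121900, (B,merge)→182840, (B,nl)→242720; best=4620 via (E,hash)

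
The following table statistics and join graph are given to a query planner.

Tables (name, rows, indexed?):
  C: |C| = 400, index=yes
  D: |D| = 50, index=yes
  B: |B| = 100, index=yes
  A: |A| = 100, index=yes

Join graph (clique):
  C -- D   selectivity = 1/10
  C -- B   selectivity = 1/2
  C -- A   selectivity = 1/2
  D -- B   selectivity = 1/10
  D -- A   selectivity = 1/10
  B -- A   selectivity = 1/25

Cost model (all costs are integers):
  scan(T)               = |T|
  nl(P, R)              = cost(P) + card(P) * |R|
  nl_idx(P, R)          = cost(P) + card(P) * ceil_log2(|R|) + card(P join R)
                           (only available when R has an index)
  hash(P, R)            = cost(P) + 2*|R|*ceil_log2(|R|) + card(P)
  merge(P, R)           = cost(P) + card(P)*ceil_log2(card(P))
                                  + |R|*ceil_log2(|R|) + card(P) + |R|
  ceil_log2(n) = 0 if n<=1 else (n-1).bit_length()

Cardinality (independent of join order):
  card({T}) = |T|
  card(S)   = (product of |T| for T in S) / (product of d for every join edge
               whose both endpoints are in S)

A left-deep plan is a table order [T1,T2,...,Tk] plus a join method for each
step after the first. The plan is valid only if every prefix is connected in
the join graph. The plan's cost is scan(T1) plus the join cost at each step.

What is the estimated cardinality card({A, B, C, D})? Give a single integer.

Tables in S: A(100), B(100), C(400), D(50)
Edges inside S: C-D(d=10), C-B(d=2), C-A(d=2), D-B(d=10), D-A(d=10), B-A(d=25)
numerator = 100 * 100 * 400 * 50 = 200000000
denominator = 10 * 2 * 2 * 10 * 10 * 25 = 100000
card(S) = 200000000 / 100000 = 2000

2000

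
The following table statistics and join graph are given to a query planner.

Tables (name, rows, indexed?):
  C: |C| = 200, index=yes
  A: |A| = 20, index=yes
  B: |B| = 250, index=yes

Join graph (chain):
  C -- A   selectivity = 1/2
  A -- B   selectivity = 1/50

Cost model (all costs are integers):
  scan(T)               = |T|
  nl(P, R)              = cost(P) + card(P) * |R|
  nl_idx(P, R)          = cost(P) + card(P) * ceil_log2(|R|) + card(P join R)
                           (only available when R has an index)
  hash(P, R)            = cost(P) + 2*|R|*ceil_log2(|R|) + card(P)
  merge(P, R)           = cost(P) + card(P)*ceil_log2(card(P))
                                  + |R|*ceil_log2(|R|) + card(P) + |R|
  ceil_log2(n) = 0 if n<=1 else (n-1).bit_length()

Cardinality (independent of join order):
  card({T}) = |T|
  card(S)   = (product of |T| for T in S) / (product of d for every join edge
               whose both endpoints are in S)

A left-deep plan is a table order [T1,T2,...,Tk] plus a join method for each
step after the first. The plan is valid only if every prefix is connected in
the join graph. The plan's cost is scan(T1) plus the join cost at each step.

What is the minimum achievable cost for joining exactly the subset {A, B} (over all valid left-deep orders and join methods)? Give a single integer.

280

Selinger DP over subsets of {A,B}:
  {A}: scan cost=20, card=20
  {B}: scan cost=250, card=250
  {AB}: card=100; try (B,nl_idx)→280, (A,hash)→700, (A,nl_idx)→1600, (B,merge)→2390, (A,merge)→2620, (B,hash)→4040 …(+2); best=280 via (B,nl_idx)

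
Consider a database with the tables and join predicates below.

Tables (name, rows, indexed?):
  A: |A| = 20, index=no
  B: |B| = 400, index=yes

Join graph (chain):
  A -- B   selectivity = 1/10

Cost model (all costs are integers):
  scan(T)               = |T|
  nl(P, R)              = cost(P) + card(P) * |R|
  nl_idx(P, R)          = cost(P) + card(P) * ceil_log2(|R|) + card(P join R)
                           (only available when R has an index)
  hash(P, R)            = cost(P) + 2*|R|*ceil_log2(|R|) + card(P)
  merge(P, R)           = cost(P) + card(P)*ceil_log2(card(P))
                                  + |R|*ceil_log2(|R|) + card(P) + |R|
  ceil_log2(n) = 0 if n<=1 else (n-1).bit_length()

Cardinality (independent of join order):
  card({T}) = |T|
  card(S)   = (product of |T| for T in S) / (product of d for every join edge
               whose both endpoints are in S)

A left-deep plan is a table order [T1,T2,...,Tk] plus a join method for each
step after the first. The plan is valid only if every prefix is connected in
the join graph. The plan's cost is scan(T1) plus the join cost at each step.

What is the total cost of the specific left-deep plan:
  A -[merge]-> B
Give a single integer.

step 1: scan A: cost=20, card=20
step 2: join B via merge
    card(P join B) = 20*400/(10) = 800
    cost = 20 + 20*5 + 400*9 + 20 + 400 = 4140

4140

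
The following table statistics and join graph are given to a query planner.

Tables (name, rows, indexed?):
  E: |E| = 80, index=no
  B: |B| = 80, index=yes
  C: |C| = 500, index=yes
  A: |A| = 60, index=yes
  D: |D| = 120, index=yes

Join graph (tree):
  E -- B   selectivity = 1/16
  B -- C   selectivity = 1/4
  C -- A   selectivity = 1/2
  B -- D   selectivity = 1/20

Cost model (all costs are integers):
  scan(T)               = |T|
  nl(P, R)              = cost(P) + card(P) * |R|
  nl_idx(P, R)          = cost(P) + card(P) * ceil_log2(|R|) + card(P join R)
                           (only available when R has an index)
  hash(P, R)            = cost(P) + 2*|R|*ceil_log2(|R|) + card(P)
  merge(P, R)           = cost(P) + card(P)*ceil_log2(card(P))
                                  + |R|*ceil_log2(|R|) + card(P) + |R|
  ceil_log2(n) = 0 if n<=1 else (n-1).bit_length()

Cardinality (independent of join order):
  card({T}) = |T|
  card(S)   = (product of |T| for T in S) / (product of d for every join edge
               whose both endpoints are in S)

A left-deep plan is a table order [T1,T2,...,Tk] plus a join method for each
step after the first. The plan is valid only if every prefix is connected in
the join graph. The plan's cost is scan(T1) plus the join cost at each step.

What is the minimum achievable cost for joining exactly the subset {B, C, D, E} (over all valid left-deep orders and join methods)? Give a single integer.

14120

Selinger DP over subsets of {B,C,D,E}:
  {E}: scan cost=80, card=80
  {B}: scan cost=80, card=80
  {C}: scan cost=500, card=500
  {D}: scan cost=120, card=120
  {BE}: card=400; try (B,nl_idx)→1040, (E,hash)→1280, (B,hash)→1280, (E,merge)→1360, (B,merge)→1360, (E,nl)→6480 …(+1); best=1040 via (B,nl_idx)
  {BC}: card=10000; try (B,hash)→2120, (C,merge)→5720, (B,merge)→6140, (C,hash)→9160, (C,nl_idx)→10800, (B,nl_idx)→14000 …(+2); best=2120 via (B,hash)
  {BD}: card=480; try (D,nl_idx)→1120, (B,hash)→1360, (B,nl_idx)→1440, (D,merge)→1680, (B,merge)→1720, (D,hash)→1840 …(+2); best=1120 via (D,nl_idx)
  {BCE}: card=50000; try (C,merge)→10040, (C,hash)→10440, (E,hash)→13240, (C,nl_idx)→54640, (E,merge)→152760, (C,nl)→201040 …(+1); best=10040 via (C,merge)
  {BDE}: card=2400; try (E,hash)→2720, (D,hash)→3120, (D,merge)→6000, (D,nl_idx)→6240, (E,merge)→6560, (E,nl)→39520 …(+1); best=2720 via (E,hash)
  {BCD}: card=60000; try (C,hash)→10600, (C,merge)→10920, (D,hash)→13800, (C,nl_idx)→65440, (D,nl_idx)→132120, (D,merge)→153080 …(+2); best=10600 via (C,hash)
  {BCDE}: card=300000; try (C,hash)→14120, (C,merge)→38920, (D,hash)→61720, (E,hash)→71720, (C,nl_idx)→324320, (D,nl_idx)→660040 …(+5); best=14120 via (C,hash)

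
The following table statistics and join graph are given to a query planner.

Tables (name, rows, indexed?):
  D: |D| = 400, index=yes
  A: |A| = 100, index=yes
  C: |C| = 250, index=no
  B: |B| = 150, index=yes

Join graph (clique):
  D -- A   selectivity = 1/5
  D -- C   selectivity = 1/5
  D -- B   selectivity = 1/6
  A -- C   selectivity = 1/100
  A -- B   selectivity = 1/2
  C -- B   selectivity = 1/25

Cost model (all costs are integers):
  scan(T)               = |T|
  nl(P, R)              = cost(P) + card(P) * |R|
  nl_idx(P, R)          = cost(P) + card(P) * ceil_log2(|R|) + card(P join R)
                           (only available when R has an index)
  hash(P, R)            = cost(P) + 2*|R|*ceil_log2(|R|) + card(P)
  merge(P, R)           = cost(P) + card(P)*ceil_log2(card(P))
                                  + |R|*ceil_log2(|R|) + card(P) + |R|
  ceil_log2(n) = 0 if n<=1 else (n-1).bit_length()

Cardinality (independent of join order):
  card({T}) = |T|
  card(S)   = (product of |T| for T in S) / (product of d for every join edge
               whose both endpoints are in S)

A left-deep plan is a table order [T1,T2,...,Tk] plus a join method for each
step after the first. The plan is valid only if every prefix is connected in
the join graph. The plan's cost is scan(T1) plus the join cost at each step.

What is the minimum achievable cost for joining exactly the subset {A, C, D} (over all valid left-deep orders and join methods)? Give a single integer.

Selinger DP over subsets of {A,C,D}:
  {D}: scan cost=400, card=400
  {A}: scan cost=100, card=100
  {C}: scan cost=250, card=250
  {AD}: card=8000; try (A,hash)→2200, (D,merge)→4900, (A,merge)→5200, (D,hash)→7400, (D,nl_idx)→9000, (A,nl_idx)→11200 …(+2); best=2200 via (A,hash)
  {CD}: card=20000; try (C,hash)→4800, (D,merge)→6500, (C,merge)→6650, (D,hash)→7700, (D,nl_idx)→22500, (D,nl)→100250 …(+1); best=4800 via (C,hash)
  {AC}: card=250; try (A,hash)→1900, (A,nl_idx)→2250, (C,merge)→3150, (A,merge)→3300, (C,hash)→4200, (C,nl)→25100 …(+1); best=1900 via (A,hash)
  {ACD}: card=4000; try (D,merge)→8150, (D,nl_idx)→8150, (D,hash)→9350, (C,hash)→14200, (A,hash)→26200, (D,nl)→101900 …(+5); best=8150 via (D,merge)

8150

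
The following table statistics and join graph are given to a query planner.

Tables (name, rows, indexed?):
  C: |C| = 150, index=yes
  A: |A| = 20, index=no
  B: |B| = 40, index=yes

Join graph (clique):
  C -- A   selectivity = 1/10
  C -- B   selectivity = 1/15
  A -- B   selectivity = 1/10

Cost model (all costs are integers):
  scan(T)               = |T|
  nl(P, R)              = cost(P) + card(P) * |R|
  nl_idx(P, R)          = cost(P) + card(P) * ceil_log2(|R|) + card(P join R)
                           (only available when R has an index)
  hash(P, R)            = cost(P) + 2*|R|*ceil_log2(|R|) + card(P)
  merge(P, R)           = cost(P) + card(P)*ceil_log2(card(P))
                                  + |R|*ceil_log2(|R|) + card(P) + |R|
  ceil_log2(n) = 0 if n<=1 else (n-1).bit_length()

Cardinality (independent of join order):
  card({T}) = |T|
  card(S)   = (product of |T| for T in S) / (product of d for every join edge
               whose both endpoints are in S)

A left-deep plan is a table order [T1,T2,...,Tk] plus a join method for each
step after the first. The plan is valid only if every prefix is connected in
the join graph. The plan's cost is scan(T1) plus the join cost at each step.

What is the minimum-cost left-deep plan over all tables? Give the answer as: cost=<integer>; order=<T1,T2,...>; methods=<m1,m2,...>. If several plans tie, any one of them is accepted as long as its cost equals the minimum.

cost=940; order=A,B,C; methods=nl_idx,nl_idx

Selinger DP (subsets sized 1..n):
  {C}: scan cost=150, card=150
  {A}: scan cost=20, card=20
  {B}: scan cost=40, card=40
  {AC}: card=300; try (C,nl_idx)→480, (A,hash)→500, (C,merge)→1490, (A,merge)→1620, (C,hash)→2440, (C,nl)→3020 …(+1); best=480 via (C,nl_idx)
  {BC}: card=400; try (C,nl_idx)→760, (B,hash)→780, (B,nl_idx)→1450, (C,merge)→1670, (B,merge)→1780, (C,hash)→2480 …(+2); best=760 via (C,nl_idx)
  {AB}: card=80; try (B,nl_idx)→220, (A,hash)→280, (B,merge)→420, (A,merge)→440, (B,hash)→520, (B,nl)→820 …(+1); best=220 via (B,nl_idx)
  {ABC}: card=80; try (C,nl_idx)→940, (B,hash)→1260, (A,hash)→1360, (C,merge)→2210, (B,nl_idx)→2360, (C,hash)→2700 …(+5); best=940 via (C,nl_idx)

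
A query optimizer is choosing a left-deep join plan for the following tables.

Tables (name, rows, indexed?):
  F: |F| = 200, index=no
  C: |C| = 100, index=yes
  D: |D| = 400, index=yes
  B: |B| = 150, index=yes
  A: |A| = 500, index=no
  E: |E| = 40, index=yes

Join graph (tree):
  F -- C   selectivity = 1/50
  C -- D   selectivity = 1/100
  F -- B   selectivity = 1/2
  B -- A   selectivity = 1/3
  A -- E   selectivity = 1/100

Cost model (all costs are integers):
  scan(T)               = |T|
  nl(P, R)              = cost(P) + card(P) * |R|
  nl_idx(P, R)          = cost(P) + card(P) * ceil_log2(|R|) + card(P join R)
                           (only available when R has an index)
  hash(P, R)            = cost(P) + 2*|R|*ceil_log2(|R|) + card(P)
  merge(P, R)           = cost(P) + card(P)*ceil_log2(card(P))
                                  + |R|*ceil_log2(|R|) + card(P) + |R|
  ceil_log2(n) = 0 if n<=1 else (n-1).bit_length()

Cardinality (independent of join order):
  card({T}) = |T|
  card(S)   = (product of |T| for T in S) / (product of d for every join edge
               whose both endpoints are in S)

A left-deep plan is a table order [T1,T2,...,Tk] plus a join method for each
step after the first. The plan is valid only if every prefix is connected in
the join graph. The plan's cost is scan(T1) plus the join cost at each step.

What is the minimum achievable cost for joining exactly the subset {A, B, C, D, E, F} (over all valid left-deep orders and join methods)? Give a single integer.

Selinger DP over subsets of {A,B,C,D,E,F}:
  {F}: scan cost=200, card=200
  {C}: scan cost=100, card=100
  {D}: scan cost=400, card=400
  {B}: scan cost=150, card=150
  {A}: scan cost=500, card=500
  {E}: scan cost=40, card=40
  {CF}: card=400; try (C,hash)→1800, (C,nl_idx)→2000, (F,merge)→2700, (C,merge)→2800, (F,hash)→3400, (F,nl)→20100 …(+1); best=1800 via (C,hash)
  {BF}: card=15000; try (B,hash)→2800, (F,merge)→3300, (B,merge)→3350, (F,hash)→3500, (B,nl_idx)→16800, (F,nl)→30150 …(+1); best=2800 via (B,hash)
  {CD}: card=400; try (D,nl_idx)→1400, (C,hash)→2200, (C,nl_idx)→3600, (D,merge)→4900, (C,merge)→5200, (D,hash)→7400 …(+2); best=1400 via (D,nl_idx)
  {AB}: card=25000; try (B,hash)→3400, (A,merge)→6500, (B,merge)→6850, (A,hash)→9300, (B,nl_idx)→29500, (A,nl)→75150 …(+1); best=3400 via (B,hash)
  {AE}: card=200; try (E,hash)→1480, (E,nl_idx)→3700, (A,merge)→5320, (E,merge)→5780, (A,hash)→9080, (A,nl)→20040 …(+1); best=1480 via (E,hash)
  {CDF}: card=1600; try (F,hash)→5000, (D,nl_idx)→7000, (F,merge)→7200, (D,hash)→9400, (D,merge)→9800, (F,nl)→81400 …(+1); best=5000 via (F,hash)
  {BCF}: card=30000; try (B,hash)→4600, (B,merge)→7150, (C,hash)→19200, (B,nl_idx)→35000, (B,nl)→61800, (C,nl_idx)→137800 …(+2); best=4600 via (B,hash)
  {ABF}: card=2500000; try (A,hash)→26800, (F,hash)→31600, (A,merge)→232800, (F,merge)→405200, (F,nl)→5003400, (A,nl)→7502800; best=26800 via (A,hash)
  {ABE}: card=10000; try (B,hash)→4080, (B,merge)→4630, (B,nl_idx)→13080, (E,hash)→28880, (B,nl)→31480, (E,nl_idx)→163400 …(+2); best=4080 via (B,hash)
  {BCDF}: card=120000; try (B,hash)→9000, (B,merge)→25550, (D,hash)→41800, (B,nl_idx)→137800, (B,nl)→245000, (D,nl_idx)→394600 …(+2); best=9000 via (B,hash)
  {ABCF}: card=5000000; try (A,hash)→43600, (A,merge)→489600, (C,hash)→2528200, (A,nl)→15004600, (C,nl_idx)→22526800, (C,merge)→57527600 …(+1); best=43600 via (A,hash)
  {ABEF}: card=1000000; try (F,hash)→17280, (F,merge)→155880, (F,nl)→2004080, (E,hash)→2527280, (E,nl_idx)→16026800, (E,merge)→57527080 …(+1); best=17280 via (F,hash)
  {ABCDF}: card=20000000; try (A,hash)→138000, (A,merge)→2174000, (D,hash)→5050800, (A,nl)→60009000, (D,nl_idx)→65043600, (D,merge)→120047600 …(+1); best=138000 via (A,hash)
  {ABCEF}: card=2000000; try (C,hash)→1018680, (E,hash)→5044080, (C,nl_idx)→9017280, (C,merge)→21018080, (E,nl_idx)→32043600, (C,nl)→100017280 …(+2); best=1018680 via (C,hash)
  {ABCDEF}: card=8000000; try (D,hash)→3025880, (E,hash)→20138480, (D,nl_idx)→27018680, (D,merge)→45022680, (E,nl_idx)→128138000, (E,merge)→520138280 …(+2); best=3025880 via (D,hash)

3025880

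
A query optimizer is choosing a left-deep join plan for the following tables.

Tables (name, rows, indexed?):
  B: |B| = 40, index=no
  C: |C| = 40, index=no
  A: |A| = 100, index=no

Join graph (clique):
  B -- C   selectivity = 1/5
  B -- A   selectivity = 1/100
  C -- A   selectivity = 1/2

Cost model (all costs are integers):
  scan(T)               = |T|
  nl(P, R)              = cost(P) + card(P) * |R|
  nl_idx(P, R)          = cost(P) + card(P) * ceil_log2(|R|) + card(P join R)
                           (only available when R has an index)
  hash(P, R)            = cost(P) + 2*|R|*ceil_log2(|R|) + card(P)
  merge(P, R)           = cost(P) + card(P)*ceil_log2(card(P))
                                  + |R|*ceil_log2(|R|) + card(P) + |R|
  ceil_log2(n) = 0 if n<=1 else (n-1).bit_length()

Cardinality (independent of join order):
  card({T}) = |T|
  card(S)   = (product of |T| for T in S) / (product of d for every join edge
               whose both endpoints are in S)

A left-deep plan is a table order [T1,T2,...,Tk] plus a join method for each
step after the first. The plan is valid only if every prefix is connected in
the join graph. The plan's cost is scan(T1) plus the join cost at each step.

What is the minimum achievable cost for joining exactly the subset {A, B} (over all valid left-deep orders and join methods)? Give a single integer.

680

Selinger DP over subsets of {A,B}:
  {B}: scan cost=40, card=40
  {A}: scan cost=100, card=100
  {AB}: card=40; try (B,hash)→680, (A,merge)→1120, (B,merge)→1180, (A,hash)→1480, (A,nl)→4040, (B,nl)→4100; best=680 via (B,hash)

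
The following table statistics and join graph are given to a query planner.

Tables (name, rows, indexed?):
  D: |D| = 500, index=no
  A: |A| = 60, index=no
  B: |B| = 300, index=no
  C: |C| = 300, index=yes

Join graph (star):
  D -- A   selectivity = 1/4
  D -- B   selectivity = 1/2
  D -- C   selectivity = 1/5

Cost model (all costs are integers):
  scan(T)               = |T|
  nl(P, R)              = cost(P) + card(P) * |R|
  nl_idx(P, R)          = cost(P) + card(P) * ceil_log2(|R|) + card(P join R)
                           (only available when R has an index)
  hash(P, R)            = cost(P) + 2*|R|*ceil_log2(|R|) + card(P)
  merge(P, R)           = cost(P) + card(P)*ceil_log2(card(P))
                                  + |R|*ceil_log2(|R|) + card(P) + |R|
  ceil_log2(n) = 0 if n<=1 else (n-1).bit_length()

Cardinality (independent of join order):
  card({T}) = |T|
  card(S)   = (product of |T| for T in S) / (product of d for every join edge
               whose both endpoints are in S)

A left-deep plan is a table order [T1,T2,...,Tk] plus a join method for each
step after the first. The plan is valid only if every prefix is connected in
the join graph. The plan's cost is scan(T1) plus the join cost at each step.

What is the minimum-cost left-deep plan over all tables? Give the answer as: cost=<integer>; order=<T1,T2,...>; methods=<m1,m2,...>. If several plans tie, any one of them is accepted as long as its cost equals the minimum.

Selinger DP (subsets sized 1..n):
  {D}: scan cost=500, card=500
  {A}: scan cost=60, card=60
  {B}: scan cost=300, card=300
  {C}: scan cost=300, card=300
  {AD}: card=7500; try (A,hash)→1720, (D,merge)→5480, (A,merge)→5920, (D,hash)→9120, (D,nl)→30060, (A,nl)→30500; best=1720 via (A,hash)
  {BD}: card=75000; try (B,hash)→6400, (D,merge)→8300, (B,merge)→8500, (D,hash)→9600, (D,nl)→150300, (B,nl)→150500; best=6400 via (B,hash)
  {CD}: card=30000; try (C,hash)→6400, (D,merge)→8300, (C,merge)→8500, (D,hash)→9600, (C,nl_idx)→35000, (D,nl)→150300 …(+1); best=6400 via (C,hash)
  {ABD}: card=1125000; try (B,hash)→14620, (A,hash)→82120, (B,merge)→109720, (A,merge)→1356820, (B,nl)→2251720, (A,nl)→4506400; best=14620 via (B,hash)
  {ACD}: card=450000; try (C,hash)→14620, (A,hash)→37120, (C,merge)→109720, (A,merge)→486820, (C,nl_idx)→519220, (A,nl)→1806400 …(+1); best=14620 via (C,hash)
  {BCD}: card=4500000; try (B,hash)→41800, (C,hash)→86800, (B,merge)→489400, (C,merge)→1359400, (C,nl_idx)→5181400, (B,nl)→9006400 …(+1); best=41800 via (B,hash)
  {ABCD}: card=67500000; try (B,hash)→470020, (C,hash)→1145020, (A,hash)→4542520, (B,merge)→9017620, (C,merge)→24767620, (C,nl_idx)→77639620 …(+4); best=470020 via (B,hash)

cost=470020; order=D,A,C,B; methods=hash,hash,hash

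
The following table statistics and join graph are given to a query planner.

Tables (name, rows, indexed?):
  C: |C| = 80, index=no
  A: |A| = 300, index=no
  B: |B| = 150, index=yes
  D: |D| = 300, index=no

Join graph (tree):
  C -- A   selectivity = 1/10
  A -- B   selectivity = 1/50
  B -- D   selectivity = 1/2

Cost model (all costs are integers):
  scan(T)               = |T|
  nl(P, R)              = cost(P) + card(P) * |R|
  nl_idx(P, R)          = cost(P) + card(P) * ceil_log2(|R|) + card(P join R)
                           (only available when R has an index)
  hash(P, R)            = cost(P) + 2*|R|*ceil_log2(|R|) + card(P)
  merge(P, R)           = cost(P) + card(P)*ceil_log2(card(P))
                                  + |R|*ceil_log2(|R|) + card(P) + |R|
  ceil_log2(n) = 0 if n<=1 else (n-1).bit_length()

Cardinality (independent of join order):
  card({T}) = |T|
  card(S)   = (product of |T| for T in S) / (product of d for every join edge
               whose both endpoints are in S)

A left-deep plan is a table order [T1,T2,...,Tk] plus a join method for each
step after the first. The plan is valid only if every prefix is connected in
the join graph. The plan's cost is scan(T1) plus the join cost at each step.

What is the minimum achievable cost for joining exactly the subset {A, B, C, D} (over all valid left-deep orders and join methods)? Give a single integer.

Selinger DP over subsets of {A,B,C,D}:
  {C}: scan cost=80, card=80
  {A}: scan cost=300, card=300
  {B}: scan cost=150, card=150
  {D}: scan cost=300, card=300
  {AC}: card=2400; try (C,hash)→1720, (A,merge)→3720, (C,merge)→3940, (A,hash)→5560, (A,nl)→24080, (C,nl)→24300; best=1720 via (C,hash)
  {AB}: card=900; try (B,hash)→3000, (B,nl_idx)→3600, (A,merge)→4500, (B,merge)→4650, (A,hash)→5700, (A,nl)→45150 …(+1); best=3000 via (B,hash)
  {BD}: card=22500; try (B,hash)→3000, (D,merge)→4500, (B,merge)→4650, (D,hash)→5700, (B,nl_idx)→25200, (D,nl)→45150 …(+1); best=3000 via (B,hash)
  {ABC}: card=7200; try (C,hash)→5020, (B,hash)→6520, (C,merge)→13540, (B,nl_idx)→28120, (B,merge)→34270, (C,nl)→75000 …(+1); best=5020 via (C,hash)
  {ABD}: card=135000; try (D,hash)→9300, (D,merge)→15900, (A,hash)→30900, (D,nl)→273000, (A,merge)→366000, (A,nl)→6753000; best=9300 via (D,hash)
  {ABCD}: card=1080000; try (D,hash)→17620, (D,merge)→108820, (C,hash)→145420, (D,nl)→2165020, (C,merge)→2574940, (C,nl)→10809300; best=17620 via (D,hash)

17620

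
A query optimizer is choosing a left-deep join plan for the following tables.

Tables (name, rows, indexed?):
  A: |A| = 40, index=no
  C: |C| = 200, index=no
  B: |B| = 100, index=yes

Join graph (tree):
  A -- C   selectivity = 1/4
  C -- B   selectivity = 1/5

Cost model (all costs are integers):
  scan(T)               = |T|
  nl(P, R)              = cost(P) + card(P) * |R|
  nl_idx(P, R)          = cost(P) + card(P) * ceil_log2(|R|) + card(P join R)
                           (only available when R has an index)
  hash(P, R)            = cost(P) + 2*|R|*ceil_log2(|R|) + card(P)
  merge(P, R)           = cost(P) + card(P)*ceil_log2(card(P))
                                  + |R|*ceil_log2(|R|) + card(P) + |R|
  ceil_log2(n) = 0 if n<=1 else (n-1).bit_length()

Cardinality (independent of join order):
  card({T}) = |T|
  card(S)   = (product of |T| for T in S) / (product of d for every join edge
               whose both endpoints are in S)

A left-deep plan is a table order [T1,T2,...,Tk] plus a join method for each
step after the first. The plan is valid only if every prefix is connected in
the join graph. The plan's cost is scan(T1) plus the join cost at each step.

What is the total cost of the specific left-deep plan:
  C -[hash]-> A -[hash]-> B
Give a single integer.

step 1: scan C: cost=200, card=200
step 2: join A via hash
    card(P join A) = 200*40/(4) = 2000
    cost = 200 + 2*40*6 + 200 = 880
step 3: join B via hash
    card(P join B) = 2000*100/(5) = 40000
    cost = 880 + 2*100*7 + 2000 = 4280

4280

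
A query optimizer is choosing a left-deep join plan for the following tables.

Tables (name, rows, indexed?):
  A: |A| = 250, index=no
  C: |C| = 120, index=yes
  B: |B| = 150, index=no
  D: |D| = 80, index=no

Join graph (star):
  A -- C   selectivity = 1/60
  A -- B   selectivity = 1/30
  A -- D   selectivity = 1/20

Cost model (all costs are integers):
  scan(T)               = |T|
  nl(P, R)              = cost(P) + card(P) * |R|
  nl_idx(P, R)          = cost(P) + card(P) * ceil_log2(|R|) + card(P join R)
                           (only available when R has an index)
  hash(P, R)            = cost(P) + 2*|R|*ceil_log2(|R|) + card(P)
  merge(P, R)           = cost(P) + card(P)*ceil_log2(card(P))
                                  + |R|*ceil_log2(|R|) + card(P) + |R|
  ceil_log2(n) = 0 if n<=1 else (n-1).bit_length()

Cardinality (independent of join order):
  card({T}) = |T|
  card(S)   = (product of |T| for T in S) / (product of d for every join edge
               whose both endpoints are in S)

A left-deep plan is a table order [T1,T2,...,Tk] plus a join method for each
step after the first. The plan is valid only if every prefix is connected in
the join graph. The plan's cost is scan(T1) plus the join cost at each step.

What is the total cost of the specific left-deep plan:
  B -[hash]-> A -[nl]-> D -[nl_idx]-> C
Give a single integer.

step 1: scan B: cost=150, card=150
step 2: join A via hash
    card(P join A) = 150*250/(30) = 1250
    cost = 150 + 2*250*8 + 150 = 4300
step 3: join D via nl
    card(P join D) = 1250*80/(20) = 5000
    cost = 4300 + 1250*80 = 104300
step 4: join C via nl_idx
    card(P join C) = 5000*120/(60) = 10000
    cost = 104300 + 5000*7 + 10000 = 149300

149300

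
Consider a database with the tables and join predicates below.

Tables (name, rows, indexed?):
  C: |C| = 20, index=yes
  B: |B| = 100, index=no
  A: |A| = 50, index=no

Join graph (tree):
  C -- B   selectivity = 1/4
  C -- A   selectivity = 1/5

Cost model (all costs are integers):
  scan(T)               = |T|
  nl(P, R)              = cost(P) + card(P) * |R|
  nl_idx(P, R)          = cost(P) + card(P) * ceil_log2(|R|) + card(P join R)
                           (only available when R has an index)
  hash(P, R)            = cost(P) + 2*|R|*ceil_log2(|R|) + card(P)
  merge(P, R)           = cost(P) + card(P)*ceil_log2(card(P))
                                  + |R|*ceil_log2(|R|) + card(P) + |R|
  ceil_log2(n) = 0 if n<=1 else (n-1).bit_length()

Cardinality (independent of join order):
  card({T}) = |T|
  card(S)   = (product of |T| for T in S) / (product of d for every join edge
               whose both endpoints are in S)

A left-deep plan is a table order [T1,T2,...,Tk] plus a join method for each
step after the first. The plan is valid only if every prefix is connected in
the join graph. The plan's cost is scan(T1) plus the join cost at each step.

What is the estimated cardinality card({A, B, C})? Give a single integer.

5000

Tables in S: A(50), B(100), C(20)
Edges inside S: C-B(d=4), C-A(d=5)
numerator = 50 * 100 * 20 = 100000
denominator = 4 * 5 = 20
card(S) = 100000 / 20 = 5000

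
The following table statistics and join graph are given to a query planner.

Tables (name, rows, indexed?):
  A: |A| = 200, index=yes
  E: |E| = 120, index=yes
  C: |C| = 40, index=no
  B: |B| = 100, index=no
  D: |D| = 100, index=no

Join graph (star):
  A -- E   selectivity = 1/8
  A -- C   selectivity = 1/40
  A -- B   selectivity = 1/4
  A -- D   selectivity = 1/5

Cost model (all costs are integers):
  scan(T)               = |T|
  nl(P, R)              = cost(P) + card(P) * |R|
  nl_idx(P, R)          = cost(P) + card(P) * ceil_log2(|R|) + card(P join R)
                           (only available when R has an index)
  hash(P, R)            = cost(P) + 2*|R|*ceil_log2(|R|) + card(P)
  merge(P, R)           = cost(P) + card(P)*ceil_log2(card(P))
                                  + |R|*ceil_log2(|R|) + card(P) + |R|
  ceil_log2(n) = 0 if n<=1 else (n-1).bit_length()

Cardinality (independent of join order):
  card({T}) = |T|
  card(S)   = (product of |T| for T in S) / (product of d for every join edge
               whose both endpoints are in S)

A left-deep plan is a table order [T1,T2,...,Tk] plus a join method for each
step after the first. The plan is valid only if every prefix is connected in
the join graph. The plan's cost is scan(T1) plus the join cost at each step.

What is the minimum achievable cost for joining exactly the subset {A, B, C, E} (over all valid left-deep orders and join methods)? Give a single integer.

Selinger DP over subsets of {A,B,C,E}:
  {A}: scan cost=200, card=200
  {E}: scan cost=120, card=120
  {C}: scan cost=40, card=40
  {B}: scan cost=100, card=100
  {AE}: card=3000; try (E,hash)→2080, (A,merge)→2880, (E,merge)→2960, (A,hash)→3440, (A,nl_idx)→4080, (E,nl_idx)→4600 …(+2); best=2080 via (E,hash)
  {AC}: card=200; try (A,nl_idx)→560, (C,hash)→880, (A,merge)→2120, (C,merge)→2280, (A,hash)→3280, (A,nl)→8040 …(+1); best=560 via (A,nl_idx)
  {AB}: card=5000; try (B,hash)→1800, (A,merge)→2700, (B,merge)→2800, (A,hash)→3400, (A,nl_idx)→5900, (A,nl)→20100 …(+1); best=1800 via (B,hash)
  {ACE}: card=3000; try (E,hash)→2440, (E,merge)→3320, (E,nl_idx)→4960, (C,hash)→5560, (E,nl)→24560, (C,merge)→41360 …(+1); best=2440 via (E,hash)
  {ABE}: card=75000; try (B,hash)→6480, (E,hash)→8480, (B,merge)→41880, (E,merge)→72760, (E,nl_idx)→111800, (B,nl)→302080 …(+1); best=6480 via (B,hash)
  {ABC}: card=5000; try (B,hash)→2160, (B,merge)→3160, (C,hash)→7280, (B,nl)→20560, (C,merge)→72080, (C,nl)→201800; best=2160 via (B,hash)
  {ABCE}: card=75000; try (B,hash)→6840, (E,hash)→8840, (B,merge)→42240, (E,merge)→73120, (C,hash)→81960, (E,nl_idx)→112160 …(+4); best=6840 via (B,hash)

6840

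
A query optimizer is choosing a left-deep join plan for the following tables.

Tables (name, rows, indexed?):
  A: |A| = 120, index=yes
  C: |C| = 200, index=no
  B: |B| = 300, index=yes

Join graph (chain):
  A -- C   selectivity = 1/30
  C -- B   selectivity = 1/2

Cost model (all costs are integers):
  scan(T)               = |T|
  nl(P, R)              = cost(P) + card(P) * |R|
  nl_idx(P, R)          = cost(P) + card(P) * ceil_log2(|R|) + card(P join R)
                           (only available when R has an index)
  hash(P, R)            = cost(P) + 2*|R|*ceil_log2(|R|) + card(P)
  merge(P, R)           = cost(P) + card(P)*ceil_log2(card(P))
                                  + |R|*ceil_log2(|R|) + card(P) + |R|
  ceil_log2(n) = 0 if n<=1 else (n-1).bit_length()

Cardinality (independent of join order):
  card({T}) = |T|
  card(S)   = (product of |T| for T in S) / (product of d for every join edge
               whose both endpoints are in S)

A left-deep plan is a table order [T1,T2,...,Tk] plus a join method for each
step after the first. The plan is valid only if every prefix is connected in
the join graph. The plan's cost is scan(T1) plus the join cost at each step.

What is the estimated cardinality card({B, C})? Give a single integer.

Tables in S: B(300), C(200)
Edges inside S: C-B(d=2)
numerator = 300 * 200 = 60000
denominator = 2 = 2
card(S) = 60000 / 2 = 30000

30000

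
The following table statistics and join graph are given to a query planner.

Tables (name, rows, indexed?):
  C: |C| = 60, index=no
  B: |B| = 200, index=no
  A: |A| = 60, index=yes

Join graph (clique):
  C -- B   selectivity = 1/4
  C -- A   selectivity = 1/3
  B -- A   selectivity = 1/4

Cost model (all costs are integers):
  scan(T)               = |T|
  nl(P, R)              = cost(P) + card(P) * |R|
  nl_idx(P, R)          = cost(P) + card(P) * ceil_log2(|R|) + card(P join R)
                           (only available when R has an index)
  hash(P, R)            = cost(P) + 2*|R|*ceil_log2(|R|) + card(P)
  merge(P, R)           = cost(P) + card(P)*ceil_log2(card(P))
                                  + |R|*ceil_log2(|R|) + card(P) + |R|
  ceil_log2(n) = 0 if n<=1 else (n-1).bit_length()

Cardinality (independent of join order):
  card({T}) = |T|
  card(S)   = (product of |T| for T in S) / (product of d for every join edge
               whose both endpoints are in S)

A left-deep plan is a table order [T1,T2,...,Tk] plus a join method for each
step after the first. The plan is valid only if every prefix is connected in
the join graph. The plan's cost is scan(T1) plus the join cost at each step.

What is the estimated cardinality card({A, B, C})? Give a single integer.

Tables in S: A(60), B(200), C(60)
Edges inside S: C-B(d=4), C-A(d=3), B-A(d=4)
numerator = 60 * 200 * 60 = 720000
denominator = 4 * 3 * 4 = 48
card(S) = 720000 / 48 = 15000

15000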